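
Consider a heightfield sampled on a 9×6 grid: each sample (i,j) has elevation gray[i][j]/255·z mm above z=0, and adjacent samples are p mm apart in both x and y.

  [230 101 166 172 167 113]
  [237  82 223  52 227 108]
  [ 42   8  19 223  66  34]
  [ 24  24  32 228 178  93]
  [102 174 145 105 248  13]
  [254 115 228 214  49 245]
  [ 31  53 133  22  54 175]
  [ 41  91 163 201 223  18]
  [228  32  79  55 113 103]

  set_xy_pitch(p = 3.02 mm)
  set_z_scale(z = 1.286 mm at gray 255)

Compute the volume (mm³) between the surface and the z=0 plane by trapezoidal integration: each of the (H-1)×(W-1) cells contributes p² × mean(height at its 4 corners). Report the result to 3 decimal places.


height_mm = gray/255 × 1.286; cell vol = 3.02² × mean(4 corners)
unit = 3.02² × 1.286 / (4×255) = 0.0114989 mm³ per gray-sum
row 0: Σ corner-gray over 5 cells = 3068  → 35.2785
row 1: Σ corner-gray over 5 cells = 2221  → 25.5390
row 2: Σ corner-gray over 5 cells = 1749  → 20.1115
row 3: Σ corner-gray over 5 cells = 2500  → 28.7471
row 4: Σ corner-gray over 5 cells = 3170  → 36.4514
row 5: Σ corner-gray over 5 cells = 2441  → 28.0687
row 6: Σ corner-gray over 5 cells = 2145  → 24.6650
row 7: Σ corner-gray over 5 cells = 2304  → 26.4934
Σ rows: total corner-gray = 19598  → 225.3546 mm³

225.355


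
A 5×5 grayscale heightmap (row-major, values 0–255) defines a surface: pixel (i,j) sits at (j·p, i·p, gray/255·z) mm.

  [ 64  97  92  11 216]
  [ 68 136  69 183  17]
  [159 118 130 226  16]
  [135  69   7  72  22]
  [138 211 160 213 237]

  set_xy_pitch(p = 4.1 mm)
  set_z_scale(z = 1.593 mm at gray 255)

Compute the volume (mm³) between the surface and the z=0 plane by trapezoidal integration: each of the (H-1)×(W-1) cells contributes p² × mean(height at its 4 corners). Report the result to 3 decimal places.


186.319

height_mm = gray/255 × 1.593; cell vol = 4.1² × mean(4 corners)
unit = 4.1² × 1.593 / (4×255) = 0.0262533 mm³ per gray-sum
row 0: Σ corner-gray over 4 cells = 1541  → 40.4563
row 1: Σ corner-gray over 4 cells = 1984  → 52.0865
row 2: Σ corner-gray over 4 cells = 1576  → 41.3751
row 3: Σ corner-gray over 4 cells = 1996  → 52.4015
Σ rows: total corner-gray = 7097  → 186.3194 mm³


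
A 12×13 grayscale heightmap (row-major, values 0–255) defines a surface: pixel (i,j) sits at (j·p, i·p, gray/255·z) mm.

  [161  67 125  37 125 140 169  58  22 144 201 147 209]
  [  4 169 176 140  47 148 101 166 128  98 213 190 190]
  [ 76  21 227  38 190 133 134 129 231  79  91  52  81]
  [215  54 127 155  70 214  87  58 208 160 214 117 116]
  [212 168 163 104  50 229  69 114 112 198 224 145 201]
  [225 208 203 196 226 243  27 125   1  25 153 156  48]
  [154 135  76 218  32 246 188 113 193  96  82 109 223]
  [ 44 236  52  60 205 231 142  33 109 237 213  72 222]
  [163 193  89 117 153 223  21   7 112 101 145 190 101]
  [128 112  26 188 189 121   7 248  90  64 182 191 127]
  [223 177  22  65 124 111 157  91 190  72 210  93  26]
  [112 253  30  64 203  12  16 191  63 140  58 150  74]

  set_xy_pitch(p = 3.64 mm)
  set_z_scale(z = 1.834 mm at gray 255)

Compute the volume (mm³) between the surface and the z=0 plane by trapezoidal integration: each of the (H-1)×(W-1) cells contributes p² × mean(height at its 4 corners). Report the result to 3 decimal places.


height_mm = gray/255 × 1.834; cell vol = 3.64² × mean(4 corners)
unit = 3.64² × 1.834 / (4×255) = 0.0238233 mm³ per gray-sum
row 0: Σ corner-gray over 12 cells = 6186  → 147.3709
row 1: Σ corner-gray over 12 cells = 6153  → 146.5848
row 2: Σ corner-gray over 12 cells = 6066  → 144.5121
row 3: Σ corner-gray over 12 cells = 6824  → 162.5702
row 4: Σ corner-gray over 12 cells = 6964  → 165.9055
row 5: Σ corner-gray over 12 cells = 6752  → 160.8549
row 6: Σ corner-gray over 12 cells = 6799  → 161.9746
row 7: Σ corner-gray over 12 cells = 6412  → 152.7550
row 8: Σ corner-gray over 12 cells = 6057  → 144.2977
row 9: Σ corner-gray over 12 cells = 5964  → 142.0822
row 10: Σ corner-gray over 12 cells = 5419  → 129.0985
Σ rows: total corner-gray = 69596  → 1658.0064 mm³

1658.006


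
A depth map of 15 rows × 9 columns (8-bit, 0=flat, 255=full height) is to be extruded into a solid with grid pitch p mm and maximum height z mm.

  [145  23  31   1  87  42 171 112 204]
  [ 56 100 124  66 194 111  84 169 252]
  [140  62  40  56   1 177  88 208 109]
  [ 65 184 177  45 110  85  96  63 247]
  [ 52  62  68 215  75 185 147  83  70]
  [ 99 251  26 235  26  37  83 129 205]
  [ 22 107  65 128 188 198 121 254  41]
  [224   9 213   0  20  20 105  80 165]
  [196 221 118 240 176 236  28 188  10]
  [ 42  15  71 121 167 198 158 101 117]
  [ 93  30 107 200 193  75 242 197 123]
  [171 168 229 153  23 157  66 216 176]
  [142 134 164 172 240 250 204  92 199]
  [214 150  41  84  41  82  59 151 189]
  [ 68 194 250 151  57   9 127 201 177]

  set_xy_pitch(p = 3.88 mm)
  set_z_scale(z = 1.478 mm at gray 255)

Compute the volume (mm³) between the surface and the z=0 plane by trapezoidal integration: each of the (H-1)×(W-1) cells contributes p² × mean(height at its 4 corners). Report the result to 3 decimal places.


height_mm = gray/255 × 1.478; cell vol = 3.88² × mean(4 corners)
unit = 3.88² × 1.478 / (4×255) = 0.0218141 mm³ per gray-sum
row 0: Σ corner-gray over 8 cells = 3287  → 71.7030
row 1: Σ corner-gray over 8 cells = 3517  → 76.7203
row 2: Σ corner-gray over 8 cells = 3345  → 72.9682
row 3: Σ corner-gray over 8 cells = 3624  → 79.0544
row 4: Σ corner-gray over 8 cells = 3670  → 80.0578
row 5: Σ corner-gray over 8 cells = 4063  → 88.6308
row 6: Σ corner-gray over 8 cells = 3468  → 75.6514
row 7: Σ corner-gray over 8 cells = 3903  → 85.1405
row 8: Σ corner-gray over 8 cells = 4441  → 96.8765
row 9: Σ corner-gray over 8 cells = 4125  → 89.9832
row 10: Σ corner-gray over 8 cells = 4675  → 101.9810
row 11: Σ corner-gray over 8 cells = 5224  → 113.9570
row 12: Σ corner-gray over 8 cells = 4472  → 97.5527
row 13: Σ corner-gray over 8 cells = 3842  → 83.8099
Σ rows: total corner-gray = 55656  → 1214.0867 mm³

1214.087


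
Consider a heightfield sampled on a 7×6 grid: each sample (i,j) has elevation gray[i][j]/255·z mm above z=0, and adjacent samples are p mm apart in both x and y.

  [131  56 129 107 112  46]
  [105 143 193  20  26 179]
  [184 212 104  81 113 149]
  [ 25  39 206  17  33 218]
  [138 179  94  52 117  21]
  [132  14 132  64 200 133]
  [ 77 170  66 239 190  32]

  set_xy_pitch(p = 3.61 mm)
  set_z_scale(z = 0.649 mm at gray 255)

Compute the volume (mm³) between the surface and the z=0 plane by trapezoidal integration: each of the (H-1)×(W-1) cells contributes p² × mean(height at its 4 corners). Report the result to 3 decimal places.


109.023

height_mm = gray/255 × 0.649; cell vol = 3.61² × mean(4 corners)
unit = 3.61² × 0.649 / (4×255) = 0.00829199 mm³ per gray-sum
row 0: Σ corner-gray over 5 cells = 2033  → 16.8576
row 1: Σ corner-gray over 5 cells = 2401  → 19.9091
row 2: Σ corner-gray over 5 cells = 2186  → 18.1263
row 3: Σ corner-gray over 5 cells = 1876  → 15.5558
row 4: Σ corner-gray over 5 cells = 2128  → 17.6454
row 5: Σ corner-gray over 5 cells = 2524  → 20.9290
Σ rows: total corner-gray = 13148  → 109.0231 mm³


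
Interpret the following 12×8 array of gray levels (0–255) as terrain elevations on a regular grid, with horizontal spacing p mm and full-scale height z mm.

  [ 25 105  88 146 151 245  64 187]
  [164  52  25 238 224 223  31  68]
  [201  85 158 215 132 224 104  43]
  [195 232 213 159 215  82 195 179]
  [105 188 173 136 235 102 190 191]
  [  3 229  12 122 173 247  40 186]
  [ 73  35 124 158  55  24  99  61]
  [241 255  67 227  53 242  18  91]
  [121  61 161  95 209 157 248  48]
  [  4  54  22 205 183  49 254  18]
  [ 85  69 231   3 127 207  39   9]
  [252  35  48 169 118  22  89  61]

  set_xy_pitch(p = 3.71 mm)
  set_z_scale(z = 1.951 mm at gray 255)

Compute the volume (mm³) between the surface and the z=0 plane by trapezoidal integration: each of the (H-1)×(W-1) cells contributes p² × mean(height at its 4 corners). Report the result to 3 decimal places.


1074.071

height_mm = gray/255 × 1.951; cell vol = 3.71² × mean(4 corners)
unit = 3.71² × 1.951 / (4×255) = 0.0263272 mm³ per gray-sum
row 0: Σ corner-gray over 7 cells = 3628  → 95.5151
row 1: Σ corner-gray over 7 cells = 3898  → 102.6235
row 2: Σ corner-gray over 7 cells = 4646  → 122.3162
row 3: Σ corner-gray over 7 cells = 4910  → 129.2666
row 4: Σ corner-gray over 7 cells = 4179  → 110.0214
row 5: Σ corner-gray over 7 cells = 2959  → 77.9022
row 6: Σ corner-gray over 7 cells = 3180  → 83.7205
row 7: Σ corner-gray over 7 cells = 4087  → 107.5993
row 8: Σ corner-gray over 7 cells = 3587  → 94.4357
row 9: Σ corner-gray over 7 cells = 3002  → 79.0343
row 10: Σ corner-gray over 7 cells = 2721  → 71.6364
Σ rows: total corner-gray = 40797  → 1074.0714 mm³


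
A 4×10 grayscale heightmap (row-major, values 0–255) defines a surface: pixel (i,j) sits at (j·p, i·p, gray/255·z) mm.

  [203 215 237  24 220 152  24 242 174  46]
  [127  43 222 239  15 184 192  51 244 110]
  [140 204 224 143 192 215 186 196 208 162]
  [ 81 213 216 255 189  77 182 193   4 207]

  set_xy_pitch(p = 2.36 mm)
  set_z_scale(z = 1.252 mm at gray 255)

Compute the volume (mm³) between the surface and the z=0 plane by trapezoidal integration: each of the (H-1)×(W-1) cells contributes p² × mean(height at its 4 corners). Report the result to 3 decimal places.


height_mm = gray/255 × 1.252; cell vol = 2.36² × mean(4 corners)
unit = 2.36² × 1.252 / (4×255) = 0.00683641 mm³ per gray-sum
row 0: Σ corner-gray over 9 cells = 5442  → 37.2037
row 1: Σ corner-gray over 9 cells = 6055  → 41.3945
row 2: Σ corner-gray over 9 cells = 6384  → 43.6436
Σ rows: total corner-gray = 17881  → 122.2419 mm³

122.242


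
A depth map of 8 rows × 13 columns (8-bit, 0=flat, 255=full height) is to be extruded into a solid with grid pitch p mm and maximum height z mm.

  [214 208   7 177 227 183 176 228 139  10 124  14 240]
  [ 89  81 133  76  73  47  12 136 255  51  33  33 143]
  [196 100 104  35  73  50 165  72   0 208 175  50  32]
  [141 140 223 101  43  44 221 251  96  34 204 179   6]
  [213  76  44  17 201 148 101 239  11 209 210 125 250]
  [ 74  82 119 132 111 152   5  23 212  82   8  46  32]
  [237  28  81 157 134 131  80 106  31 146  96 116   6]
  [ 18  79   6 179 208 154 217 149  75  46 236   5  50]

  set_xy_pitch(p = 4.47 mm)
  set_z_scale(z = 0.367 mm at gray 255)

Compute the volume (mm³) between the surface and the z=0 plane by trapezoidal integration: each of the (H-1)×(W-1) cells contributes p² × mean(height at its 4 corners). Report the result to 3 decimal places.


height_mm = gray/255 × 0.367; cell vol = 4.47² × mean(4 corners)
unit = 4.47² × 0.367 / (4×255) = 0.00718921 mm³ per gray-sum
row 0: Σ corner-gray over 12 cells = 5532  → 39.7707
row 1: Σ corner-gray over 12 cells = 4384  → 31.5175
row 2: Σ corner-gray over 12 cells = 5511  → 39.6197
row 3: Σ corner-gray over 12 cells = 6444  → 46.3272
row 4: Σ corner-gray over 12 cells = 5275  → 37.9231
row 5: Σ corner-gray over 12 cells = 4505  → 32.3874
row 6: Σ corner-gray over 12 cells = 5231  → 37.6067
Σ rows: total corner-gray = 36882  → 265.1523 mm³

265.152


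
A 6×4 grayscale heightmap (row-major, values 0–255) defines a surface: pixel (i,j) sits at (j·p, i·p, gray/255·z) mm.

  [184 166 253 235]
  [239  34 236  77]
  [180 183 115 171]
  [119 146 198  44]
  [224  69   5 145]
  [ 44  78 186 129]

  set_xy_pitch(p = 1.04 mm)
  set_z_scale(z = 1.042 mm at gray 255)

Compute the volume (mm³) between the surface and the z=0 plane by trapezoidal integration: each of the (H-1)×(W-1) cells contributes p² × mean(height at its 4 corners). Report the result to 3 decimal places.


height_mm = gray/255 × 1.042; cell vol = 1.04² × mean(4 corners)
unit = 1.04² × 1.042 / (4×255) = 0.00110493 mm³ per gray-sum
row 0: Σ corner-gray over 3 cells = 2113  → 2.3347
row 1: Σ corner-gray over 3 cells = 1803  → 1.9922
row 2: Σ corner-gray over 3 cells = 1798  → 1.9867
row 3: Σ corner-gray over 3 cells = 1368  → 1.5115
row 4: Σ corner-gray over 3 cells = 1218  → 1.3458
Σ rows: total corner-gray = 8300  → 9.1709 mm³

9.171


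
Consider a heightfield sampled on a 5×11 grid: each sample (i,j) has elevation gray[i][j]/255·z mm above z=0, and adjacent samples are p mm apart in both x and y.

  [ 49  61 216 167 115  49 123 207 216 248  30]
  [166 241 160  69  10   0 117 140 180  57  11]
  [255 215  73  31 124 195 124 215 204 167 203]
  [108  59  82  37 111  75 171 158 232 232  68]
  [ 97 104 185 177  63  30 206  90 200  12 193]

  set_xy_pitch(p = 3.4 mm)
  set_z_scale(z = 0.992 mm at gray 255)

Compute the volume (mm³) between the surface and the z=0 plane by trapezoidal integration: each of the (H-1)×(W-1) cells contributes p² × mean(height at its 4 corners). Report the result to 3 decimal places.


234.353

height_mm = gray/255 × 0.992; cell vol = 3.4² × mean(4 corners)
unit = 3.4² × 0.992 / (4×255) = 0.0112427 mm³ per gray-sum
row 0: Σ corner-gray over 10 cells = 5008  → 56.3033
row 1: Σ corner-gray over 10 cells = 5279  → 59.3500
row 2: Σ corner-gray over 10 cells = 5644  → 63.4536
row 3: Σ corner-gray over 10 cells = 4914  → 55.2465
Σ rows: total corner-gray = 20845  → 234.3534 mm³


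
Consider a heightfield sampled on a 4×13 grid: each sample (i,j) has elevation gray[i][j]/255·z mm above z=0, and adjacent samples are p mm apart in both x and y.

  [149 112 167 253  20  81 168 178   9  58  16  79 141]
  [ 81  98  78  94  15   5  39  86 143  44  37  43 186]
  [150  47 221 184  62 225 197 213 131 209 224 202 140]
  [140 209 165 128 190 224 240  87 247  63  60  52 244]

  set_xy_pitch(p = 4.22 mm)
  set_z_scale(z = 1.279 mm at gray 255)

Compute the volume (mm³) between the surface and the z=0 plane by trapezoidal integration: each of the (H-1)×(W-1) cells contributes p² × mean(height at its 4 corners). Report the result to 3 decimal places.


397.212

height_mm = gray/255 × 1.279; cell vol = 4.22² × mean(4 corners)
unit = 4.22² × 1.279 / (4×255) = 0.0223303 mm³ per gray-sum
row 0: Σ corner-gray over 12 cells = 4203  → 93.8544
row 1: Σ corner-gray over 12 cells = 5751  → 128.4218
row 2: Σ corner-gray over 12 cells = 7834  → 174.9359
Σ rows: total corner-gray = 17788  → 397.2120 mm³


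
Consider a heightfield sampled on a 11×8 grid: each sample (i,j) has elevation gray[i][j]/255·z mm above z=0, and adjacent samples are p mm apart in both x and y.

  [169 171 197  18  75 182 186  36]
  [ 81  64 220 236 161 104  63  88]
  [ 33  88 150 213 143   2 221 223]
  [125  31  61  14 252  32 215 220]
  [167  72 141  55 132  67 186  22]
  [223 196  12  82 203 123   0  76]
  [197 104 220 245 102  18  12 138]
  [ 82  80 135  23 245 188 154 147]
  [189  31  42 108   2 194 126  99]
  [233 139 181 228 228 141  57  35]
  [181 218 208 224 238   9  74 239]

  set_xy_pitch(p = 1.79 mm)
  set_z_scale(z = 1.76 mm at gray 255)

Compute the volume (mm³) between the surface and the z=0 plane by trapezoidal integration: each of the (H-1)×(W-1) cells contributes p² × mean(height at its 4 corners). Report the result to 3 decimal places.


194.326

height_mm = gray/255 × 1.76; cell vol = 1.79² × mean(4 corners)
unit = 1.79² × 1.76 / (4×255) = 0.00552864 mm³ per gray-sum
row 0: Σ corner-gray over 7 cells = 3728  → 20.6108
row 1: Σ corner-gray over 7 cells = 3755  → 20.7601
row 2: Σ corner-gray over 7 cells = 3445  → 19.0462
row 3: Σ corner-gray over 7 cells = 3050  → 16.8624
row 4: Σ corner-gray over 7 cells = 3026  → 16.7297
row 5: Σ corner-gray over 7 cells = 3268  → 18.0676
row 6: Σ corner-gray over 7 cells = 3616  → 19.9916
row 7: Σ corner-gray over 7 cells = 3173  → 17.5424
row 8: Σ corner-gray over 7 cells = 3510  → 19.4055
row 9: Σ corner-gray over 7 cells = 4578  → 25.3101
Σ rows: total corner-gray = 35149  → 194.3263 mm³


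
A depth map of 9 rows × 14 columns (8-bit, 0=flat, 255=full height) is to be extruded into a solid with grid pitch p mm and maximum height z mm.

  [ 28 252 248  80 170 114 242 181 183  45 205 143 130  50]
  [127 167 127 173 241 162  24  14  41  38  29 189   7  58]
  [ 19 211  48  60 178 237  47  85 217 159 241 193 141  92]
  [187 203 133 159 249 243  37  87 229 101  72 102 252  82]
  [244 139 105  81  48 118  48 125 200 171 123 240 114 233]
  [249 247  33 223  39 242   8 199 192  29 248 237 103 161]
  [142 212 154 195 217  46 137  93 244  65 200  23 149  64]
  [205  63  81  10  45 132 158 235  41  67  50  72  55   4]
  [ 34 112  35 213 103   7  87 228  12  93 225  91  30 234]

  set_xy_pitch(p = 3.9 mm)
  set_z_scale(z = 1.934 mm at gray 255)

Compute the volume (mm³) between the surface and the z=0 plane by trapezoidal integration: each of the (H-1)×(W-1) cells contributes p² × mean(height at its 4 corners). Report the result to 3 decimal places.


1567.303

height_mm = gray/255 × 1.934; cell vol = 3.9² × mean(4 corners)
unit = 3.9² × 1.934 / (4×255) = 0.0288394 mm³ per gray-sum
row 0: Σ corner-gray over 13 cells = 6673  → 192.4450
row 1: Σ corner-gray over 13 cells = 6354  → 183.2452
row 2: Σ corner-gray over 13 cells = 7748  → 223.4473
row 3: Σ corner-gray over 13 cells = 7504  → 216.4105
row 4: Σ corner-gray over 13 cells = 7511  → 216.6124
row 5: Σ corner-gray over 13 cells = 7686  → 221.6593
row 6: Σ corner-gray over 13 cells = 5903  → 170.2387
row 7: Σ corner-gray over 13 cells = 4967  → 143.2451
Σ rows: total corner-gray = 54346  → 1567.3035 mm³


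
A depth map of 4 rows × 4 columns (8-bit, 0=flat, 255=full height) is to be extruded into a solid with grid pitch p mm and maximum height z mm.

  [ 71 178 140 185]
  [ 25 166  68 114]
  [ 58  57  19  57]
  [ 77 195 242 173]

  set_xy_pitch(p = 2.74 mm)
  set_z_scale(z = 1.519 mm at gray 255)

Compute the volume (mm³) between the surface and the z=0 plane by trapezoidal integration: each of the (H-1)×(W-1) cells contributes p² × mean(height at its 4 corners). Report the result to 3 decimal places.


height_mm = gray/255 × 1.519; cell vol = 2.74² × mean(4 corners)
unit = 2.74² × 1.519 / (4×255) = 0.0111804 mm³ per gray-sum
row 0: Σ corner-gray over 3 cells = 1499  → 16.7595
row 1: Σ corner-gray over 3 cells = 874  → 9.7717
row 2: Σ corner-gray over 3 cells = 1391  → 15.5520
Σ rows: total corner-gray = 3764  → 42.0832 mm³

42.083


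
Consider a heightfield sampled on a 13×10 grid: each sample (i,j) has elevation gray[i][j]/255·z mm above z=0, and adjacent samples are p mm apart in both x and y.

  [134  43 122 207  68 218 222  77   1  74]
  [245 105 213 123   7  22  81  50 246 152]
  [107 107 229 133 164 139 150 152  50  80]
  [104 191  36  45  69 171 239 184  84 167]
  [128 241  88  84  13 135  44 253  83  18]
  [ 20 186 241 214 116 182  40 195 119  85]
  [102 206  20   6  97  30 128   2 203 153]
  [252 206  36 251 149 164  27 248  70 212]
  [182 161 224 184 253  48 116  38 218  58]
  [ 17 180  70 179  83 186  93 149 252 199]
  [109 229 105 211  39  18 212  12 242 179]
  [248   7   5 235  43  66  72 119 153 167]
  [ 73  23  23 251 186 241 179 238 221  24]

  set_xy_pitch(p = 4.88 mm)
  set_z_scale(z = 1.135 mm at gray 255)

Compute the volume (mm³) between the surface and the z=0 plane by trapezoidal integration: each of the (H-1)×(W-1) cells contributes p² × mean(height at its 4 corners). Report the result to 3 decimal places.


height_mm = gray/255 × 1.135; cell vol = 4.88² × mean(4 corners)
unit = 4.88² × 1.135 / (4×255) = 0.0264994 mm³ per gray-sum
row 0: Σ corner-gray over 9 cells = 4215  → 111.6948
row 1: Σ corner-gray over 9 cells = 4526  → 119.9361
row 2: Σ corner-gray over 9 cells = 4744  → 125.7129
row 3: Σ corner-gray over 9 cells = 4337  → 114.9277
row 4: Σ corner-gray over 9 cells = 4719  → 125.0505
row 5: Σ corner-gray over 9 cells = 4330  → 114.7422
row 6: Σ corner-gray over 9 cells = 4405  → 116.7297
row 7: Σ corner-gray over 9 cells = 5490  → 145.4815
row 8: Σ corner-gray over 9 cells = 5324  → 141.0826
row 9: Σ corner-gray over 9 cells = 5024  → 133.1328
row 10: Σ corner-gray over 9 cells = 4239  → 112.3308
row 11: Σ corner-gray over 9 cells = 4636  → 122.8510
Σ rows: total corner-gray = 55989  → 1483.6725 mm³

1483.672


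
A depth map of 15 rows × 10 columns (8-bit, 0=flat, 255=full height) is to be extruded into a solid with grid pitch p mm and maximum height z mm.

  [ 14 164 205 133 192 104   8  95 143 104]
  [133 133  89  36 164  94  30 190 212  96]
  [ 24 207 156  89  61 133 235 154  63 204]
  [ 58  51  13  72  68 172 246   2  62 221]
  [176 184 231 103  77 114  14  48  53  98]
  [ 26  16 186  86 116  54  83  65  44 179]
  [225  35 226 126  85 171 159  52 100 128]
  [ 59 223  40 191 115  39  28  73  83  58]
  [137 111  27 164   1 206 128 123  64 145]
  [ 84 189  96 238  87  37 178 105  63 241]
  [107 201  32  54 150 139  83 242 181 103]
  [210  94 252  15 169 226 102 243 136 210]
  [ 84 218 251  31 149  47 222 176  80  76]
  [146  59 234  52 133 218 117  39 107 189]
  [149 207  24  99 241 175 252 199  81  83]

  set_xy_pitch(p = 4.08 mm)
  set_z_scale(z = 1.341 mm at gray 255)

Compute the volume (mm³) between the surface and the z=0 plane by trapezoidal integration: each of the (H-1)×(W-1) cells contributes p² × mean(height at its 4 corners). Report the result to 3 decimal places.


1328.689

height_mm = gray/255 × 1.341; cell vol = 4.08² × mean(4 corners)
unit = 4.08² × 1.341 / (4×255) = 0.0218851 mm³ per gray-sum
row 0: Σ corner-gray over 9 cells = 4331  → 94.7845
row 1: Σ corner-gray over 9 cells = 4549  → 99.5554
row 2: Σ corner-gray over 9 cells = 4075  → 89.1819
row 3: Σ corner-gray over 9 cells = 3573  → 78.1955
row 4: Σ corner-gray over 9 cells = 3427  → 75.0003
row 5: Σ corner-gray over 9 cells = 3766  → 82.4194
row 6: Σ corner-gray over 9 cells = 3962  → 86.7088
row 7: Σ corner-gray over 9 cells = 3631  → 79.4649
row 8: Σ corner-gray over 9 cells = 4241  → 92.8148
row 9: Σ corner-gray over 9 cells = 4685  → 102.5318
row 10: Σ corner-gray over 9 cells = 5268  → 115.2908
row 11: Σ corner-gray over 9 cells = 5402  → 118.2234
row 12: Σ corner-gray over 9 cells = 4761  → 104.1951
row 13: Σ corner-gray over 9 cells = 5041  → 110.3229
Σ rows: total corner-gray = 60712  → 1328.6894 mm³


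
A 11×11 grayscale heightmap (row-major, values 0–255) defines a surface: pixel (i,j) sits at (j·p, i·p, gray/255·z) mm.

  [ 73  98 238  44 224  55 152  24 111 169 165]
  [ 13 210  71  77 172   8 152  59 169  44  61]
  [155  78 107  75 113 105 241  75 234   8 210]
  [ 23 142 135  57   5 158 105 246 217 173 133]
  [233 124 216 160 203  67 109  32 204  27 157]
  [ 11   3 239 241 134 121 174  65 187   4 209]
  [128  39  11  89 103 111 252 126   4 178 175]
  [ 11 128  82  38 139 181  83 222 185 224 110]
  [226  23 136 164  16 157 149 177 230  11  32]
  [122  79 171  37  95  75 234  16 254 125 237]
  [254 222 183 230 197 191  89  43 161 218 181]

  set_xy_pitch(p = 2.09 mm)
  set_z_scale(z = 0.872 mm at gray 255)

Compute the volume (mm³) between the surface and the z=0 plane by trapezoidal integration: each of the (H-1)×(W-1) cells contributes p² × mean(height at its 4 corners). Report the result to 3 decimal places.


186.801

height_mm = gray/255 × 0.872; cell vol = 2.09² × mean(4 corners)
unit = 2.09² × 0.872 / (4×255) = 0.0037343 mm³ per gray-sum
row 0: Σ corner-gray over 10 cells = 4466  → 16.6774
row 1: Σ corner-gray over 10 cells = 4435  → 16.5616
row 2: Σ corner-gray over 10 cells = 5069  → 18.9292
row 3: Σ corner-gray over 10 cells = 5306  → 19.8142
row 4: Σ corner-gray over 10 cells = 5230  → 19.5304
row 5: Σ corner-gray over 10 cells = 4685  → 17.4952
row 6: Σ corner-gray over 10 cells = 4814  → 17.9769
row 7: Σ corner-gray over 10 cells = 5069  → 18.9292
row 8: Σ corner-gray over 10 cells = 4915  → 18.3541
row 9: Σ corner-gray over 10 cells = 6034  → 22.5327
Σ rows: total corner-gray = 50023  → 186.8008 mm³


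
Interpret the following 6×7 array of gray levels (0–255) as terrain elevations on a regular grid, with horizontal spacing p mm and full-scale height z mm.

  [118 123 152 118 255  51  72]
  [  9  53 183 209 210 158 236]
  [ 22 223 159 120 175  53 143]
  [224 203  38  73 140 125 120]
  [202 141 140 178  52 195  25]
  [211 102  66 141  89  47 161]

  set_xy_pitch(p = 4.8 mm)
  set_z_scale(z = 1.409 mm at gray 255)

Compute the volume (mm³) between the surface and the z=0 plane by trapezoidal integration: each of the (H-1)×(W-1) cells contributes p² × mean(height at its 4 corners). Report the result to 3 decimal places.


height_mm = gray/255 × 1.409; cell vol = 4.8² × mean(4 corners)
unit = 4.8² × 1.409 / (4×255) = 0.0318268 mm³ per gray-sum
row 0: Σ corner-gray over 6 cells = 3459  → 110.0890
row 1: Σ corner-gray over 6 cells = 3496  → 111.2666
row 2: Σ corner-gray over 6 cells = 3127  → 99.5225
row 3: Σ corner-gray over 6 cells = 3141  → 99.9681
row 4: Σ corner-gray over 6 cells = 2901  → 92.3296
Σ rows: total corner-gray = 16124  → 513.1757 mm³

513.176


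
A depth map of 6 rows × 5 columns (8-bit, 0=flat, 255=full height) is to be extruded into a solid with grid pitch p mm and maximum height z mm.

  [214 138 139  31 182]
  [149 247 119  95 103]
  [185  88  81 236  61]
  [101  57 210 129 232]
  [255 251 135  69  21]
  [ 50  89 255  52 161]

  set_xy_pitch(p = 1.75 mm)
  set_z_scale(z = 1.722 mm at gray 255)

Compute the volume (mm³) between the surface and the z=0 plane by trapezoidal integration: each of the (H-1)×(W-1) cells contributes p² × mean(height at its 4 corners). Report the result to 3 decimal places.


57.374

height_mm = gray/255 × 1.722; cell vol = 1.75² × mean(4 corners)
unit = 1.75² × 1.722 / (4×255) = 0.00517022 mm³ per gray-sum
row 0: Σ corner-gray over 4 cells = 2186  → 11.3021
row 1: Σ corner-gray over 4 cells = 2230  → 11.5296
row 2: Σ corner-gray over 4 cells = 2181  → 11.2763
row 3: Σ corner-gray over 4 cells = 2311  → 11.9484
row 4: Σ corner-gray over 4 cells = 2189  → 11.3176
Σ rows: total corner-gray = 11097  → 57.3739 mm³


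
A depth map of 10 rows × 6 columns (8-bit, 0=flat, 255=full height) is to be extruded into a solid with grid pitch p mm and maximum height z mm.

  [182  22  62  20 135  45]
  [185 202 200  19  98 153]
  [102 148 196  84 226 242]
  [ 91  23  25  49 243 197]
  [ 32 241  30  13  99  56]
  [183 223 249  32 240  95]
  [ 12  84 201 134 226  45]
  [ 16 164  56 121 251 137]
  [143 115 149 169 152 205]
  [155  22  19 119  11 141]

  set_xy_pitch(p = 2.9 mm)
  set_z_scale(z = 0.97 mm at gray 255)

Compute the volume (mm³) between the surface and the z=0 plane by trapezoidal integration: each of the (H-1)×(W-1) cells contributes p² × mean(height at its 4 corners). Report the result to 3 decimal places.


183.780

height_mm = gray/255 × 0.97; cell vol = 2.9² × mean(4 corners)
unit = 2.9² × 0.97 / (4×255) = 0.00799775 mm³ per gray-sum
row 0: Σ corner-gray over 5 cells = 2081  → 16.6433
row 1: Σ corner-gray over 5 cells = 3028  → 24.2172
row 2: Σ corner-gray over 5 cells = 2620  → 20.9541
row 3: Σ corner-gray over 5 cells = 1822  → 14.5719
row 4: Σ corner-gray over 5 cells = 2620  → 20.9541
row 5: Σ corner-gray over 5 cells = 3113  → 24.8970
row 6: Σ corner-gray over 5 cells = 2684  → 21.4659
row 7: Σ corner-gray over 5 cells = 2855  → 22.8336
row 8: Σ corner-gray over 5 cells = 2156  → 17.2431
Σ rows: total corner-gray = 22979  → 183.7802 mm³


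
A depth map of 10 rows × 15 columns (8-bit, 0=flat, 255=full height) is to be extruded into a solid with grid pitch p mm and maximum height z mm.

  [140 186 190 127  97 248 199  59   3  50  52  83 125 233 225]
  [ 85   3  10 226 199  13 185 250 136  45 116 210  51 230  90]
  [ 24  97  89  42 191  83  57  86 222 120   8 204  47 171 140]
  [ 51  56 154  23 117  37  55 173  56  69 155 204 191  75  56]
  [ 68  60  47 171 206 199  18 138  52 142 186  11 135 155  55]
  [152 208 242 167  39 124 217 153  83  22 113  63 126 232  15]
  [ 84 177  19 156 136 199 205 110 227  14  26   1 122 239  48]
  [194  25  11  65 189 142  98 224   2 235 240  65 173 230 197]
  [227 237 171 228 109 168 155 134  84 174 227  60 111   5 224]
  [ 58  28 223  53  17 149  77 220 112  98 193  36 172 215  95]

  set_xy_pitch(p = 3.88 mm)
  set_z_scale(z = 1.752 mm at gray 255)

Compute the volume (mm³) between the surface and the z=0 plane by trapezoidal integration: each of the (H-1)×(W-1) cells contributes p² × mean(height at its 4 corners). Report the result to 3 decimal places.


height_mm = gray/255 × 1.752; cell vol = 3.88² × mean(4 corners)
unit = 3.88² × 1.752 / (4×255) = 0.0258581 mm³ per gray-sum
row 0: Σ corner-gray over 14 cells = 7192  → 185.9718
row 1: Σ corner-gray over 14 cells = 6521  → 168.6210
row 2: Σ corner-gray over 14 cells = 5835  → 150.8823
row 3: Σ corner-gray over 14 cells = 6000  → 155.1489
row 4: Σ corner-gray over 14 cells = 6908  → 178.6281
row 5: Σ corner-gray over 14 cells = 7139  → 184.6013
row 6: Σ corner-gray over 14 cells = 7183  → 185.7391
row 7: Σ corner-gray over 14 cells = 7966  → 205.9860
row 8: Σ corner-gray over 14 cells = 7516  → 194.3498
Σ rows: total corner-gray = 62260  → 1609.9282 mm³

1609.928


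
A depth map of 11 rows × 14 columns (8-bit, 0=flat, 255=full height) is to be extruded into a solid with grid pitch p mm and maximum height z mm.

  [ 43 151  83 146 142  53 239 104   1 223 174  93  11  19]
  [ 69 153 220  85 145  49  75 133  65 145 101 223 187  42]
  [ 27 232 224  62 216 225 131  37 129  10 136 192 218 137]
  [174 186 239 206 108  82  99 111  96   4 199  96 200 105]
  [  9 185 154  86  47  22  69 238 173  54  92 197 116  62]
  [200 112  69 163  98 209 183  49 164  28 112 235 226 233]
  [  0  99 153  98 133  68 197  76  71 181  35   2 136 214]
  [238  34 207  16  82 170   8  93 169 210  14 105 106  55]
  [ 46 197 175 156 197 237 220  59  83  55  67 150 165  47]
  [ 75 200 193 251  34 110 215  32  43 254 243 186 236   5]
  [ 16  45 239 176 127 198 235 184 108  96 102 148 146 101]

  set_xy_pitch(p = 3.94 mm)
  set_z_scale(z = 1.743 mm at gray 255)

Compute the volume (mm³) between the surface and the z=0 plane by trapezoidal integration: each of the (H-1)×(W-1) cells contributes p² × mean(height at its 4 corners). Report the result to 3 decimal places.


height_mm = gray/255 × 1.743; cell vol = 3.94² × mean(4 corners)
unit = 3.94² × 1.743 / (4×255) = 0.0265271 mm³ per gray-sum
row 0: Σ corner-gray over 13 cells = 6175  → 163.8048
row 1: Σ corner-gray over 13 cells = 7061  → 187.3078
row 2: Σ corner-gray over 13 cells = 7319  → 194.1518
row 3: Σ corner-gray over 13 cells = 6468  → 171.5772
row 4: Σ corner-gray over 13 cells = 6666  → 176.8296
row 5: Σ corner-gray over 13 cells = 6441  → 170.8610
row 6: Σ corner-gray over 13 cells = 5433  → 144.1217
row 7: Σ corner-gray over 13 cells = 6336  → 168.0757
row 8: Σ corner-gray over 13 cells = 7689  → 203.9668
row 9: Σ corner-gray over 13 cells = 7799  → 206.8848
Σ rows: total corner-gray = 67387  → 1787.5812 mm³

1787.581


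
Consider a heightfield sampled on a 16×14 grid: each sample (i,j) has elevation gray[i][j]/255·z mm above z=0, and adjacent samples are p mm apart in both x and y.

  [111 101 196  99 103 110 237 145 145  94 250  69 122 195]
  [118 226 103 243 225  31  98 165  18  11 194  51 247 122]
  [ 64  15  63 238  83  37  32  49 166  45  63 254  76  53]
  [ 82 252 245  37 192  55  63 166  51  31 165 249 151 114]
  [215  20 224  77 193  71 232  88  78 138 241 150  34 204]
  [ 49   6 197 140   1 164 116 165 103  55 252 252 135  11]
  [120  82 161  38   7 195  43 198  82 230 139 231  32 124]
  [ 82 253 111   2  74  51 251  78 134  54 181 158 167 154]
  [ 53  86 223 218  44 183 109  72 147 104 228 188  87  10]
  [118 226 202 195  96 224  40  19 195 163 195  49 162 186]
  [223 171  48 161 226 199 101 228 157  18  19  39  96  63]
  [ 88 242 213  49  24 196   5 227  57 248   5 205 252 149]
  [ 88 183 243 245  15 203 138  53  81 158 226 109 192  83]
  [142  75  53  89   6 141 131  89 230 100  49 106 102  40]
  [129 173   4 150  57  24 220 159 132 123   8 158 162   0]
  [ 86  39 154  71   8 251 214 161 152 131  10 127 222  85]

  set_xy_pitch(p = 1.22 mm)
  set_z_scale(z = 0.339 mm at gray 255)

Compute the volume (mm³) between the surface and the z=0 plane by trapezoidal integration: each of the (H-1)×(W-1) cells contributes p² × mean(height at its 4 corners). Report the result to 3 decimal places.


48.812

height_mm = gray/255 × 0.339; cell vol = 1.22² × mean(4 corners)
unit = 1.22² × 0.339 / (4×255) = 0.000494674 mm³ per gray-sum
row 0: Σ corner-gray over 13 cells = 7112  → 3.5181
row 1: Σ corner-gray over 13 cells = 5823  → 2.8805
row 2: Σ corner-gray over 13 cells = 5869  → 2.9032
row 3: Σ corner-gray over 13 cells = 7021  → 3.4731
row 4: Σ corner-gray over 13 cells = 6743  → 3.3356
row 5: Σ corner-gray over 13 cells = 6352  → 3.1422
row 6: Σ corner-gray over 13 cells = 6384  → 3.1580
row 7: Σ corner-gray over 13 cells = 6705  → 3.3168
row 8: Σ corner-gray over 13 cells = 7277  → 3.5997
row 9: Σ corner-gray over 13 cells = 7048  → 3.4865
row 10: Σ corner-gray over 13 cells = 6895  → 3.4108
row 11: Σ corner-gray over 13 cells = 7546  → 3.7328
row 12: Σ corner-gray over 13 cells = 6387  → 3.1595
row 13: Σ corner-gray over 13 cells = 5393  → 2.6678
row 14: Σ corner-gray over 13 cells = 6120  → 3.0274
Σ rows: total corner-gray = 98675  → 48.8120 mm³


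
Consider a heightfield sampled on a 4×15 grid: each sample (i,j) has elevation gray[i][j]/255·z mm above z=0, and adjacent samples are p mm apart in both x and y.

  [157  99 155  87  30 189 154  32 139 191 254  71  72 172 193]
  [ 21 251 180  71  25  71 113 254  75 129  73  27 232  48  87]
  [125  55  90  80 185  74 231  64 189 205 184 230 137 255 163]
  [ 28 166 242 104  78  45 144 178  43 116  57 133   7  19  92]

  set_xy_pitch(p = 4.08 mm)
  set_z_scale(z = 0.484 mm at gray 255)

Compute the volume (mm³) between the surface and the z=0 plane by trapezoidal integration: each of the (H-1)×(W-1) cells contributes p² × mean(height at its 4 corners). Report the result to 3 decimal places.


168.467

height_mm = gray/255 × 0.484; cell vol = 4.08² × mean(4 corners)
unit = 4.08² × 0.484 / (4×255) = 0.00789888 mm³ per gray-sum
row 0: Σ corner-gray over 14 cells = 6846  → 54.0757
row 1: Σ corner-gray over 14 cells = 7452  → 58.8625
row 2: Σ corner-gray over 14 cells = 7030  → 55.5291
Σ rows: total corner-gray = 21328  → 168.4673 mm³


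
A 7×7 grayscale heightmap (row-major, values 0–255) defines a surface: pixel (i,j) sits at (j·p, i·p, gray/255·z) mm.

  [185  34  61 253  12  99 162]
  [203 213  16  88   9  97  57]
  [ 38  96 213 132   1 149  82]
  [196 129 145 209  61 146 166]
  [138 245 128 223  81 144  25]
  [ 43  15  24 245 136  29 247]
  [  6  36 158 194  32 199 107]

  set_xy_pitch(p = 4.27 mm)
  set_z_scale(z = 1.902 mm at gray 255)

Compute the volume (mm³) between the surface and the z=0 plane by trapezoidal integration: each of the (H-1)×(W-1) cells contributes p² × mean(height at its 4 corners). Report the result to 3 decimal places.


height_mm = gray/255 × 1.902; cell vol = 4.27² × mean(4 corners)
unit = 4.27² × 1.902 / (4×255) = 0.033999 mm³ per gray-sum
row 0: Σ corner-gray over 6 cells = 2371  → 80.6116
row 1: Σ corner-gray over 6 cells = 2408  → 81.8696
row 2: Σ corner-gray over 6 cells = 3044  → 103.4929
row 3: Σ corner-gray over 6 cells = 3547  → 120.5944
row 4: Σ corner-gray over 6 cells = 2993  → 101.7590
row 5: Σ corner-gray over 6 cells = 2539  → 86.3235
Σ rows: total corner-gray = 16902  → 574.6510 mm³

574.651


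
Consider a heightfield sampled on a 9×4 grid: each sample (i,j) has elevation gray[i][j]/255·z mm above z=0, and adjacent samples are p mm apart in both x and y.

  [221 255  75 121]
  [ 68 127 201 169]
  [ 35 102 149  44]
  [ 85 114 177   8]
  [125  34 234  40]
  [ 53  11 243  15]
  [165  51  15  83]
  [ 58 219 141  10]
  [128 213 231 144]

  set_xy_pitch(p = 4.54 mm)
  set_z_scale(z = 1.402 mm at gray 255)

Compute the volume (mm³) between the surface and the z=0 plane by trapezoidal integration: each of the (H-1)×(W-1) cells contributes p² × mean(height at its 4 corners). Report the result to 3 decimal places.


height_mm = gray/255 × 1.402; cell vol = 4.54² × mean(4 corners)
unit = 4.54² × 1.402 / (4×255) = 0.0283308 mm³ per gray-sum
row 0: Σ corner-gray over 3 cells = 1895  → 53.6870
row 1: Σ corner-gray over 3 cells = 1474  → 41.7597
row 2: Σ corner-gray over 3 cells = 1256  → 35.5835
row 3: Σ corner-gray over 3 cells = 1376  → 38.9832
row 4: Σ corner-gray over 3 cells = 1277  → 36.1785
row 5: Σ corner-gray over 3 cells = 956  → 27.0843
row 6: Σ corner-gray over 3 cells = 1168  → 33.0904
row 7: Σ corner-gray over 3 cells = 1948  → 55.1885
Σ rows: total corner-gray = 11350  → 321.5551 mm³

321.555


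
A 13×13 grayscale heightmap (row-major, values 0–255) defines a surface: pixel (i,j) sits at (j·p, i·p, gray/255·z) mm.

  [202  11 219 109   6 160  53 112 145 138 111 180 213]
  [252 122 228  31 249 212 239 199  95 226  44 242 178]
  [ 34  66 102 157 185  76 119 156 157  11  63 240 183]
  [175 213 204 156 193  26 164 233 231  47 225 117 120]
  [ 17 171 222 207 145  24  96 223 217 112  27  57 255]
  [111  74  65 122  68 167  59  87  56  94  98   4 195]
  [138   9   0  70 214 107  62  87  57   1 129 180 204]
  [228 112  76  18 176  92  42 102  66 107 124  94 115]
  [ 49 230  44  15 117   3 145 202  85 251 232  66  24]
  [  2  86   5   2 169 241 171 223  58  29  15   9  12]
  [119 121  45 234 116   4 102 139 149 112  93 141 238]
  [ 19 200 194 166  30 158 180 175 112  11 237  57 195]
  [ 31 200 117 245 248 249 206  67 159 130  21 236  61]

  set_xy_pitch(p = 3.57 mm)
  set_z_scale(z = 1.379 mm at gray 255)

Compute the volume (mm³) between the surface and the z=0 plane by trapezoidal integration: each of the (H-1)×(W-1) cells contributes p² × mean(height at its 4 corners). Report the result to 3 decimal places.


1215.878

height_mm = gray/255 × 1.379; cell vol = 3.57² × mean(4 corners)
unit = 3.57² × 1.379 / (4×255) = 0.0172306 mm³ per gray-sum
row 0: Σ corner-gray over 12 cells = 7107  → 122.4579
row 1: Σ corner-gray over 12 cells = 7085  → 122.0788
row 2: Σ corner-gray over 12 cells = 6794  → 117.0647
row 3: Σ corner-gray over 12 cells = 7187  → 123.8364
row 4: Σ corner-gray over 12 cells = 5368  → 92.4939
row 5: Σ corner-gray over 12 cells = 4268  → 73.5402
row 6: Σ corner-gray over 12 cells = 4535  → 78.1408
row 7: Σ corner-gray over 12 cells = 5214  → 89.8404
row 8: Σ corner-gray over 12 cells = 4883  → 84.1370
row 9: Σ corner-gray over 12 cells = 4899  → 84.4127
row 10: Σ corner-gray over 12 cells = 6123  → 105.5030
row 11: Σ corner-gray over 12 cells = 7102  → 122.3718
Σ rows: total corner-gray = 70565  → 1215.8776 mm³


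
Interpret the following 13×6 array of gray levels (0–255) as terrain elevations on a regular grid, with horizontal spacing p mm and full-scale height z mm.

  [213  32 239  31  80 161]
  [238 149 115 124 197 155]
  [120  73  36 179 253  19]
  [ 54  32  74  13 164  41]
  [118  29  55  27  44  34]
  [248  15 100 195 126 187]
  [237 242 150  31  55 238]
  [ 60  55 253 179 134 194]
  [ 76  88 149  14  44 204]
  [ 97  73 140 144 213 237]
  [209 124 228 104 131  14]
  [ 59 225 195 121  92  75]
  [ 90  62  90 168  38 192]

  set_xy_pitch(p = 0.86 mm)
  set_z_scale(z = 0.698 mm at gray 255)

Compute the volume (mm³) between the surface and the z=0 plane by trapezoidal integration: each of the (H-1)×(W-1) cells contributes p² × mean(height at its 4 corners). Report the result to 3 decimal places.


14.526

height_mm = gray/255 × 0.698; cell vol = 0.86² × mean(4 corners)
unit = 0.86² × 0.698 / (4×255) = 0.000506118 mm³ per gray-sum
row 0: Σ corner-gray over 5 cells = 2701  → 1.3670
row 1: Σ corner-gray over 5 cells = 2784  → 1.4090
row 2: Σ corner-gray over 5 cells = 1882  → 0.9525
row 3: Σ corner-gray over 5 cells = 1123  → 0.5684
row 4: Σ corner-gray over 5 cells = 1769  → 0.8953
row 5: Σ corner-gray over 5 cells = 2738  → 1.3858
row 6: Σ corner-gray over 5 cells = 2927  → 1.4814
row 7: Σ corner-gray over 5 cells = 2366  → 1.1975
row 8: Σ corner-gray over 5 cells = 2344  → 1.1863
row 9: Σ corner-gray over 5 cells = 2871  → 1.4531
row 10: Σ corner-gray over 5 cells = 2797  → 1.4156
row 11: Σ corner-gray over 5 cells = 2398  → 1.2137
Σ rows: total corner-gray = 28700  → 14.5256 mm³
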